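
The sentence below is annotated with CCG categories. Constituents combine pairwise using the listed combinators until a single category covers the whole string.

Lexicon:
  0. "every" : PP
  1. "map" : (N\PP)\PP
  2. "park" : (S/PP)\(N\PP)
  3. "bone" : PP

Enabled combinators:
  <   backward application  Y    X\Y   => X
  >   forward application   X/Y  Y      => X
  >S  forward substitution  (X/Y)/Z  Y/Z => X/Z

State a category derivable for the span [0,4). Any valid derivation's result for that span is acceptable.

S

[0,4] S   >
  [0,3] S/PP   <
    [0,2] N\PP   <
      [0,1] "every" : PP
      [1,2] "map" : (N\PP)\PP
    [2,3] "park" : (S/PP)\(N\PP)
  [3,4] "bone" : PP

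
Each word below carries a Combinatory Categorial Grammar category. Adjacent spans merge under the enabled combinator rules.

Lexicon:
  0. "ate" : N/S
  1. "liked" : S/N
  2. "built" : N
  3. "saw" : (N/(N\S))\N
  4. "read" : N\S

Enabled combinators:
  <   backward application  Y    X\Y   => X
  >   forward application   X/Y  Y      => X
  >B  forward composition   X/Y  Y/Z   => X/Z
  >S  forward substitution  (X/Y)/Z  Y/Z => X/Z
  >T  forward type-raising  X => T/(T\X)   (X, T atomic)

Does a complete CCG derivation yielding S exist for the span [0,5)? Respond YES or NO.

N/S S/N N (N/(N\S))\N N\S
CKY chart[0,5] = {N, N/(N\N), N/(S\S), NP/(NP\N), PP/(PP\N), S/(S\N)}; S ∉ chart

NO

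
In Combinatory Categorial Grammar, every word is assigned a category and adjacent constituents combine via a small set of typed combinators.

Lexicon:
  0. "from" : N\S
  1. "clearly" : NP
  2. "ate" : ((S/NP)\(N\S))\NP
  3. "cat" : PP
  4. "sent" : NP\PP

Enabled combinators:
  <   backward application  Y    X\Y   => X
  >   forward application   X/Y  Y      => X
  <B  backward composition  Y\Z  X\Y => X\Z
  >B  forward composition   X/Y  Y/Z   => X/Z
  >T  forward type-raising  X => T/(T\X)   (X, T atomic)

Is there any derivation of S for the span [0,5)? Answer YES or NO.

YES

[0,5] S   >
  [0,3] S/NP   <
    [0,1] "from" : N\S
    [1,3] (S/NP)\(N\S)   <
      [1,2] "clearly" : NP
      [2,3] "ate" : ((S/NP)\(N\S))\NP
  [3,5] NP   >
    [3,4] NP/(NP\PP)   >T
      [3,4] "cat" : PP
    [4,5] "sent" : NP\PP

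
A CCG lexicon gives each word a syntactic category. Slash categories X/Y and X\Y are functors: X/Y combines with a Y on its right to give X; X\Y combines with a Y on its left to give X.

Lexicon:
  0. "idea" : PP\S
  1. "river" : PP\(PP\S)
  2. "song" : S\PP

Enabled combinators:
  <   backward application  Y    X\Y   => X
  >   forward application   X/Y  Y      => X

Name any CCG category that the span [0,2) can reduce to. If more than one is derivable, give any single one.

[0,3] S   <
  [0,2] PP   <
    [0,1] "idea" : PP\S
    [1,2] "river" : PP\(PP\S)
  [2,3] "song" : S\PP

PP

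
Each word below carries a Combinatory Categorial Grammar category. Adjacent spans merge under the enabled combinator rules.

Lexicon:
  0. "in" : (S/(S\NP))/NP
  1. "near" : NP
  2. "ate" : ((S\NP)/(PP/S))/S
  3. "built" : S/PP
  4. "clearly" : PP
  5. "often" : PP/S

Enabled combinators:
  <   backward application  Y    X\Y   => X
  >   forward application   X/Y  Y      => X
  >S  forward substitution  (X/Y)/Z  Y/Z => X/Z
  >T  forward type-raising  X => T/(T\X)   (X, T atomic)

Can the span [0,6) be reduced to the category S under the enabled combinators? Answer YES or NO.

YES

[0,6] S   >
  [0,2] S/(S\NP)   >
    [0,1] "in" : (S/(S\NP))/NP
    [1,2] "near" : NP
  [2,6] S\NP   >
    [2,5] (S\NP)/(PP/S)   >
      [2,3] "ate" : ((S\NP)/(PP/S))/S
      [3,5] S   >
        [3,4] "built" : S/PP
        [4,5] "clearly" : PP
    [5,6] "often" : PP/S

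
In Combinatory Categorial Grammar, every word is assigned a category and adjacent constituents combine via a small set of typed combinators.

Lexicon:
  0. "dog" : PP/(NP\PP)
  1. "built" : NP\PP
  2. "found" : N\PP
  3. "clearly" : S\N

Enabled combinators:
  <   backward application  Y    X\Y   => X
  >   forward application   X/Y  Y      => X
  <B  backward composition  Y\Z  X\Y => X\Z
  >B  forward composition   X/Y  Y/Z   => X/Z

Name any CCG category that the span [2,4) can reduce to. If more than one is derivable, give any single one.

[0,4] S   <
  [0,2] PP   >
    [0,1] "dog" : PP/(NP\PP)
    [1,2] "built" : NP\PP
  [2,4] S\PP   <B
    [2,3] "found" : N\PP
    [3,4] "clearly" : S\N

S\PP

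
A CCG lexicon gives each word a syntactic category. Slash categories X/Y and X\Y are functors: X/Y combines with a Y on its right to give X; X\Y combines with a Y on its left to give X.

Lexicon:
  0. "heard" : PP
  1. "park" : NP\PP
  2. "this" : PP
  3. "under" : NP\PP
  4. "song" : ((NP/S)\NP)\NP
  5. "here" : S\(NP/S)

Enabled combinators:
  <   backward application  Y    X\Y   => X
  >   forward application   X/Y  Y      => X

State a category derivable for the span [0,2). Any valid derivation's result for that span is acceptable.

NP

[0,6] S   <
  [0,5] NP/S   <
    [0,2] NP   <
      [0,1] "heard" : PP
      [1,2] "park" : NP\PP
    [2,5] (NP/S)\NP   <
      [2,4] NP   <
        [2,3] "this" : PP
        [3,4] "under" : NP\PP
      [4,5] "song" : ((NP/S)\NP)\NP
  [5,6] "here" : S\(NP/S)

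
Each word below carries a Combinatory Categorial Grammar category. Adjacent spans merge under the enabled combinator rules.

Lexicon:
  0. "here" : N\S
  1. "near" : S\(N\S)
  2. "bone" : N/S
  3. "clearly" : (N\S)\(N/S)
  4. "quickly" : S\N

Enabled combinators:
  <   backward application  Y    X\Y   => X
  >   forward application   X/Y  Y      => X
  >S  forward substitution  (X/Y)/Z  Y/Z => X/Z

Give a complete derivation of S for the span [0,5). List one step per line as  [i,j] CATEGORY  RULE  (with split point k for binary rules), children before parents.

[0,1] N\S  lex  "here"
[1,2] S\(N\S)  lex  "near"
[0,2] S  <  k=1
[2,3] N/S  lex  "bone"
[3,4] (N\S)\(N/S)  lex  "clearly"
[2,4] N\S  <  k=3
[0,4] N  <  k=2
[4,5] S\N  lex  "quickly"
[0,5] S  <  k=4

[0,5] S   <
  [0,4] N   <
    [0,2] S   <
      [0,1] "here" : N\S
      [1,2] "near" : S\(N\S)
    [2,4] N\S   <
      [2,3] "bone" : N/S
      [3,4] "clearly" : (N\S)\(N/S)
  [4,5] "quickly" : S\N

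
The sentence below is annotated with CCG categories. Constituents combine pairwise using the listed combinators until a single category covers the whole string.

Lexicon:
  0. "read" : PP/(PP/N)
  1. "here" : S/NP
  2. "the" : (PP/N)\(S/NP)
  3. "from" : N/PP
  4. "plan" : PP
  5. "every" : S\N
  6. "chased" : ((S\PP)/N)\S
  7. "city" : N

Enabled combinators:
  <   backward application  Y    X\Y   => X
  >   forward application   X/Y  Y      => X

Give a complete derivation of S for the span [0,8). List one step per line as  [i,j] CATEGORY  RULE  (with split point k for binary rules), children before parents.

[0,1] PP/(PP/N)  lex  "read"
[1,2] S/NP  lex  "here"
[2,3] (PP/N)\(S/NP)  lex  "the"
[1,3] PP/N  <  k=2
[0,3] PP  >  k=1
[3,4] N/PP  lex  "from"
[4,5] PP  lex  "plan"
[3,5] N  >  k=4
[5,6] S\N  lex  "every"
[3,6] S  <  k=5
[6,7] ((S\PP)/N)\S  lex  "chased"
[3,7] (S\PP)/N  <  k=6
[7,8] N  lex  "city"
[3,8] S\PP  >  k=7
[0,8] S  <  k=3

[0,8] S   <
  [0,3] PP   >
    [0,1] "read" : PP/(PP/N)
    [1,3] PP/N   <
      [1,2] "here" : S/NP
      [2,3] "the" : (PP/N)\(S/NP)
  [3,8] S\PP   >
    [3,7] (S\PP)/N   <
      [3,6] S   <
        [3,5] N   >
          [3,4] "from" : N/PP
          [4,5] "plan" : PP
        [5,6] "every" : S\N
      [6,7] "chased" : ((S\PP)/N)\S
    [7,8] "city" : N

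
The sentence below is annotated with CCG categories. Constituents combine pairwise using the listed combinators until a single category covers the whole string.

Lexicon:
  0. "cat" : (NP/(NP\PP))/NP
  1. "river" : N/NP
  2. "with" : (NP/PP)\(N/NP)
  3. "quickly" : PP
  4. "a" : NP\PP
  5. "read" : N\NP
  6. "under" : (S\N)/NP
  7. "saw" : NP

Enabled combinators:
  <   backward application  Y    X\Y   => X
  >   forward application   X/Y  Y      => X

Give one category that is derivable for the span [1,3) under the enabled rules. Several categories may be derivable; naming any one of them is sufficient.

NP/PP

[0,8] S   <
  [0,6] N   <
    [0,5] NP   >
      [0,4] NP/(NP\PP)   >
        [0,1] "cat" : (NP/(NP\PP))/NP
        [1,4] NP   >
          [1,3] NP/PP   <
            [1,2] "river" : N/NP
            [2,3] "with" : (NP/PP)\(N/NP)
          [3,4] "quickly" : PP
      [4,5] "a" : NP\PP
    [5,6] "read" : N\NP
  [6,8] S\N   >
    [6,7] "under" : (S\N)/NP
    [7,8] "saw" : NP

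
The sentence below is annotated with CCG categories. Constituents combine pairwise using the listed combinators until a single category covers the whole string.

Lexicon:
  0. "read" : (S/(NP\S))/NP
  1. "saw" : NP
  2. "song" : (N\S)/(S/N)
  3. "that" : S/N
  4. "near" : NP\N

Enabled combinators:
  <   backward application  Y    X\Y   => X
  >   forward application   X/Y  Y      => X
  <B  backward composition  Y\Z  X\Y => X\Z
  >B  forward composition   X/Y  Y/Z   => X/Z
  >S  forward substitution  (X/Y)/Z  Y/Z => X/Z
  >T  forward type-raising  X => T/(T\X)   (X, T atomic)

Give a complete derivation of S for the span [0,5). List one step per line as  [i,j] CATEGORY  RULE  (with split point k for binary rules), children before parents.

[0,1] (S/(NP\S))/NP  lex  "read"
[1,2] NP  lex  "saw"
[0,2] S/(NP\S)  >  k=1
[2,3] (N\S)/(S/N)  lex  "song"
[3,4] S/N  lex  "that"
[2,4] N\S  >  k=3
[4,5] NP\N  lex  "near"
[2,5] NP\S  <B  k=4
[0,5] S  >  k=2

[0,5] S   >
  [0,2] S/(NP\S)   >
    [0,1] "read" : (S/(NP\S))/NP
    [1,2] "saw" : NP
  [2,5] NP\S   <B
    [2,4] N\S   >
      [2,3] "song" : (N\S)/(S/N)
      [3,4] "that" : S/N
    [4,5] "near" : NP\N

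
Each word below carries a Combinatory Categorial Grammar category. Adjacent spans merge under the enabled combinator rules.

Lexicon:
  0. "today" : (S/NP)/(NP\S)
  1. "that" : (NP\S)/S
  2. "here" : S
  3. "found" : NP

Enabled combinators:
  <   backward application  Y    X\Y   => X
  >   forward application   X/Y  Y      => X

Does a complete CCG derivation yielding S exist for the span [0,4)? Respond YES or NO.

[0,4] S   >
  [0,3] S/NP   >
    [0,1] "today" : (S/NP)/(NP\S)
    [1,3] NP\S   >
      [1,2] "that" : (NP\S)/S
      [2,3] "here" : S
  [3,4] "found" : NP

YES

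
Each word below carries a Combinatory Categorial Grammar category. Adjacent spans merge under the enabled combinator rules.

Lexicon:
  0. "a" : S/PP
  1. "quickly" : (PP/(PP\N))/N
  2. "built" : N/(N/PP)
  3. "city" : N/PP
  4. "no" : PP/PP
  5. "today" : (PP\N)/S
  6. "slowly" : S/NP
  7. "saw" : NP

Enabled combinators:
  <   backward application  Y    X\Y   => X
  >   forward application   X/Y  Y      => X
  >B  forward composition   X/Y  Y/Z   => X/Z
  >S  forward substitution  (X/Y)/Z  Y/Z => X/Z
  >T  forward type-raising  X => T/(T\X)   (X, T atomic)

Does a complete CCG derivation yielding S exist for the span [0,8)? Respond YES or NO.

[0,8] S   >
  [0,1] "a" : S/PP
  [1,8] PP   >
    [1,5] PP/(PP\N)   >
      [1,2] "quickly" : (PP/(PP\N))/N
      [2,5] N   >
        [2,3] "built" : N/(N/PP)
        [3,5] N/PP   >B
          [3,4] "city" : N/PP
          [4,5] "no" : PP/PP
    [5,8] PP\N   >
      [5,6] "today" : (PP\N)/S
      [6,8] S   >
        [6,7] "slowly" : S/NP
        [7,8] "saw" : NP

YES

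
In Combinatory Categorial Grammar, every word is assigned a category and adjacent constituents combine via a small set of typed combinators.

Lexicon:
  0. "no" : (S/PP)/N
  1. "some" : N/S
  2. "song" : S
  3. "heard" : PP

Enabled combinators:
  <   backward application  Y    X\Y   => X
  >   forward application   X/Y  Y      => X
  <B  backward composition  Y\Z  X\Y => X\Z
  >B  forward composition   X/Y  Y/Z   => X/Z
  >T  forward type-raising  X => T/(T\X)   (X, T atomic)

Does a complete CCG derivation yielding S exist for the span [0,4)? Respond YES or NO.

[0,4] S   >
  [0,3] S/PP   >
    [0,1] "no" : (S/PP)/N
    [1,3] N   >
      [1,2] "some" : N/S
      [2,3] "song" : S
  [3,4] "heard" : PP

YES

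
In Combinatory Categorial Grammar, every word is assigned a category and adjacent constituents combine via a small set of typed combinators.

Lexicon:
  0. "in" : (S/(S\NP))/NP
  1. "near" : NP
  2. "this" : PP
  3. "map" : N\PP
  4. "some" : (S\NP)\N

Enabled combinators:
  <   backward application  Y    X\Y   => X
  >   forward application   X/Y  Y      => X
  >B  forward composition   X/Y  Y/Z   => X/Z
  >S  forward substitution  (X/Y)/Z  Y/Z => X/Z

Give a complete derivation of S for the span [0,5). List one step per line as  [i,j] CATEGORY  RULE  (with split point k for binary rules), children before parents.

[0,1] (S/(S\NP))/NP  lex  "in"
[1,2] NP  lex  "near"
[0,2] S/(S\NP)  >  k=1
[2,3] PP  lex  "this"
[3,4] N\PP  lex  "map"
[2,4] N  <  k=3
[4,5] (S\NP)\N  lex  "some"
[2,5] S\NP  <  k=4
[0,5] S  >  k=2

[0,5] S   >
  [0,2] S/(S\NP)   >
    [0,1] "in" : (S/(S\NP))/NP
    [1,2] "near" : NP
  [2,5] S\NP   <
    [2,4] N   <
      [2,3] "this" : PP
      [3,4] "map" : N\PP
    [4,5] "some" : (S\NP)\N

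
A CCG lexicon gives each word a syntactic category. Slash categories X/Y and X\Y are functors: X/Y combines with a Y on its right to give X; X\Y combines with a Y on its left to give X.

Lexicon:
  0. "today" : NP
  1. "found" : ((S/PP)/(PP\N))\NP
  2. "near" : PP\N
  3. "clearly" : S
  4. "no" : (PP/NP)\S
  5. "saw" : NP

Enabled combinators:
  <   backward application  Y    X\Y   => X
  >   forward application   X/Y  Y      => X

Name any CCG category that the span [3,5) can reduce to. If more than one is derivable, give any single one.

PP/NP

[0,6] S   >
  [0,3] S/PP   >
    [0,2] (S/PP)/(PP\N)   <
      [0,1] "today" : NP
      [1,2] "found" : ((S/PP)/(PP\N))\NP
    [2,3] "near" : PP\N
  [3,6] PP   >
    [3,5] PP/NP   <
      [3,4] "clearly" : S
      [4,5] "no" : (PP/NP)\S
    [5,6] "saw" : NP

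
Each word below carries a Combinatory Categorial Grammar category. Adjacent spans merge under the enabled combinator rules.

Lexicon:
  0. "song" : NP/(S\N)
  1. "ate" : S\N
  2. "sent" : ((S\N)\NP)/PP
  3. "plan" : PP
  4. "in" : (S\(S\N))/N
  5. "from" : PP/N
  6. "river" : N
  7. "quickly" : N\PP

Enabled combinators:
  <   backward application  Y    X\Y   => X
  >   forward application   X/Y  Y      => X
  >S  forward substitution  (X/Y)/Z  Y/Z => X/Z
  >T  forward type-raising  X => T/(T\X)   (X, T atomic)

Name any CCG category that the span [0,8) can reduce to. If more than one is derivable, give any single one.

[0,8] S   <
  [0,4] S\N   <
    [0,2] NP   >
      [0,1] "song" : NP/(S\N)
      [1,2] "ate" : S\N
    [2,4] (S\N)\NP   >
      [2,3] "sent" : ((S\N)\NP)/PP
      [3,4] "plan" : PP
  [4,8] S\(S\N)   >
    [4,5] "in" : (S\(S\N))/N
    [5,8] N   <
      [5,7] PP   >
        [5,6] "from" : PP/N
        [6,7] "river" : N
      [7,8] "quickly" : N\PP

S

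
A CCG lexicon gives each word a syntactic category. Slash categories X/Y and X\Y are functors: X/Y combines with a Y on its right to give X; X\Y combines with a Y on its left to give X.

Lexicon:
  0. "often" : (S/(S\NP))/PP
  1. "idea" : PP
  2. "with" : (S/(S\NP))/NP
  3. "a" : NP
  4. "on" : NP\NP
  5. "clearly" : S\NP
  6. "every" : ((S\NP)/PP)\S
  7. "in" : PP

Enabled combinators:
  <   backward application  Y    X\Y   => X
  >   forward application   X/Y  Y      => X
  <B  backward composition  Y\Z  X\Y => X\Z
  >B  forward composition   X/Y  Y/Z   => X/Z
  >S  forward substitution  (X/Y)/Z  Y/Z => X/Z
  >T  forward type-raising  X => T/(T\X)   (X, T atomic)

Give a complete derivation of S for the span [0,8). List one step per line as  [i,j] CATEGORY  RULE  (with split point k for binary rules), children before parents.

[0,1] (S/(S\NP))/PP  lex  "often"
[1,2] PP  lex  "idea"
[0,2] S/(S\NP)  >  k=1
[2,3] (S/(S\NP))/NP  lex  "with"
[3,4] NP  lex  "a"
[2,4] S/(S\NP)  >  k=3
[4,5] NP\NP  lex  "on"
[5,6] S\NP  lex  "clearly"
[4,6] S\NP  <B  k=5
[2,6] S  >  k=4
[6,7] ((S\NP)/PP)\S  lex  "every"
[2,7] (S\NP)/PP  <  k=6
[7,8] PP  lex  "in"
[2,8] S\NP  >  k=7
[0,8] S  >  k=2

[0,8] S   >
  [0,2] S/(S\NP)   >
    [0,1] "often" : (S/(S\NP))/PP
    [1,2] "idea" : PP
  [2,8] S\NP   >
    [2,7] (S\NP)/PP   <
      [2,6] S   >
        [2,4] S/(S\NP)   >
          [2,3] "with" : (S/(S\NP))/NP
          [3,4] "a" : NP
        [4,6] S\NP   <B
          [4,5] "on" : NP\NP
          [5,6] "clearly" : S\NP
      [6,7] "every" : ((S\NP)/PP)\S
    [7,8] "in" : PP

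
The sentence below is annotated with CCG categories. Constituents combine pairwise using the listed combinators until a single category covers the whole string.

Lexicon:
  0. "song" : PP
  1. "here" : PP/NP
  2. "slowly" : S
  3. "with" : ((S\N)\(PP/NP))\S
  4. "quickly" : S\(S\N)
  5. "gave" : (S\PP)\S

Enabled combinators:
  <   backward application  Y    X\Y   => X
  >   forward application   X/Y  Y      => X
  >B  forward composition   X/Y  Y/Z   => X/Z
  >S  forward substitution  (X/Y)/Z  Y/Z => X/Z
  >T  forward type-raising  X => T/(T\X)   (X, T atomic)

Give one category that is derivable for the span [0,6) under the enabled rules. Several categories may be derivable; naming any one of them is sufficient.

[0,6] S   >
  [0,1] S/(S\PP)   >T
    [0,1] "song" : PP
  [1,6] S\PP   <
    [1,5] S   <
      [1,4] S\N   <
        [1,2] "here" : PP/NP
        [2,4] (S\N)\(PP/NP)   <
          [2,3] "slowly" : S
          [3,4] "with" : ((S\N)\(PP/NP))\S
      [4,5] "quickly" : S\(S\N)
    [5,6] "gave" : (S\PP)\S

S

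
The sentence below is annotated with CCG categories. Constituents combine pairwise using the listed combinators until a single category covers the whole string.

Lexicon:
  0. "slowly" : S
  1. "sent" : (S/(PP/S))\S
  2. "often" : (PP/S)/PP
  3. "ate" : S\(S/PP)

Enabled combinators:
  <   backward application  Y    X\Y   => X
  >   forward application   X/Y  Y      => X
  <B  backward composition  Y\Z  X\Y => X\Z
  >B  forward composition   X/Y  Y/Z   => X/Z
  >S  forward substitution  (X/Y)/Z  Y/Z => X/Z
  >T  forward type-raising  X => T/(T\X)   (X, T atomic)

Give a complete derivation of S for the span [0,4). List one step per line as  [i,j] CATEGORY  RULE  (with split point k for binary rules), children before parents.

[0,4] S   <
  [0,3] S/PP   >B
    [0,2] S/(PP/S)   <
      [0,1] "slowly" : S
      [1,2] "sent" : (S/(PP/S))\S
    [2,3] "often" : (PP/S)/PP
  [3,4] "ate" : S\(S/PP)

[0,1] S  lex  "slowly"
[1,2] (S/(PP/S))\S  lex  "sent"
[0,2] S/(PP/S)  <  k=1
[2,3] (PP/S)/PP  lex  "often"
[0,3] S/PP  >B  k=2
[3,4] S\(S/PP)  lex  "ate"
[0,4] S  <  k=3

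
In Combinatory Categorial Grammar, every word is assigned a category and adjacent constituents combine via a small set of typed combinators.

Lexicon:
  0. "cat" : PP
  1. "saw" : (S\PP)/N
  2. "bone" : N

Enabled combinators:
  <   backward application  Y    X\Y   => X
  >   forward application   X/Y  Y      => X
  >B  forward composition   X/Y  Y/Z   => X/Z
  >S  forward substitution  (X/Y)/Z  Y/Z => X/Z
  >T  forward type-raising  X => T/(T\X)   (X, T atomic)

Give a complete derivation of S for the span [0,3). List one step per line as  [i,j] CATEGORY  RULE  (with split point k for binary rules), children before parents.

[0,1] PP  lex  "cat"
[1,2] (S\PP)/N  lex  "saw"
[2,3] N  lex  "bone"
[1,3] S\PP  >  k=2
[0,3] S  <  k=1

[0,3] S   <
  [0,1] "cat" : PP
  [1,3] S\PP   >
    [1,2] "saw" : (S\PP)/N
    [2,3] "bone" : N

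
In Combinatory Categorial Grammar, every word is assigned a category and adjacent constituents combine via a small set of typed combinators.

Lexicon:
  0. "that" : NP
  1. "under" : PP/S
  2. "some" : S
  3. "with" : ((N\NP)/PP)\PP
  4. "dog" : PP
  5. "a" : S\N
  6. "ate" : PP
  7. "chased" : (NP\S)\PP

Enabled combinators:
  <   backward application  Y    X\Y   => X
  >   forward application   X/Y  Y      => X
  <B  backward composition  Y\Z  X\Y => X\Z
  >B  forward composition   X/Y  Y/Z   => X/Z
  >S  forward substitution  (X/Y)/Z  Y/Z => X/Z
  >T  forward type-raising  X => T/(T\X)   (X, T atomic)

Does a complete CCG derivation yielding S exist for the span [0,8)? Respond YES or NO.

NO

NP PP/S S ((N\NP)/PP)\PP PP S\N PP (NP\S)\PP
CKY chart[0,8] = {N/(N\NP), NP, NP/(NP\NP), PP/(PP\NP), S/(S\NP)}; S ∉ chart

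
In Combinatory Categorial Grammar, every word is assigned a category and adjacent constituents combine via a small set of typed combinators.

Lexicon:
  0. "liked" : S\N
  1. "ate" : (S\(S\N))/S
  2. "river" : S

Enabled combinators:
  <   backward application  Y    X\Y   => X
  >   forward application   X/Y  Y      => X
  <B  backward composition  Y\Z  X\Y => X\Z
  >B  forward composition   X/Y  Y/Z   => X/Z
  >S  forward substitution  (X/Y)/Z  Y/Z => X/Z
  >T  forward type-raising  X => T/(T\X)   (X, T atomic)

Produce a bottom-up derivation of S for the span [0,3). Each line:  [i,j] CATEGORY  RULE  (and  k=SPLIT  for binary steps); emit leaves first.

[0,3] S   <
  [0,1] "liked" : S\N
  [1,3] S\(S\N)   >
    [1,2] "ate" : (S\(S\N))/S
    [2,3] "river" : S

[0,1] S\N  lex  "liked"
[1,2] (S\(S\N))/S  lex  "ate"
[2,3] S  lex  "river"
[1,3] S\(S\N)  >  k=2
[0,3] S  <  k=1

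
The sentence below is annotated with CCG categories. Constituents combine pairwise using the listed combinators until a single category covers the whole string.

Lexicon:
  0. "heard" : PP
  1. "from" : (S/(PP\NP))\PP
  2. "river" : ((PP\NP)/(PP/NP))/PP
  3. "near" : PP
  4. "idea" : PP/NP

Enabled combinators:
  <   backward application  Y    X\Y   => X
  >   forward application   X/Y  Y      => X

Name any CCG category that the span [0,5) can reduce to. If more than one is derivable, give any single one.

S

[0,5] S   >
  [0,2] S/(PP\NP)   <
    [0,1] "heard" : PP
    [1,2] "from" : (S/(PP\NP))\PP
  [2,5] PP\NP   >
    [2,4] (PP\NP)/(PP/NP)   >
      [2,3] "river" : ((PP\NP)/(PP/NP))/PP
      [3,4] "near" : PP
    [4,5] "idea" : PP/NP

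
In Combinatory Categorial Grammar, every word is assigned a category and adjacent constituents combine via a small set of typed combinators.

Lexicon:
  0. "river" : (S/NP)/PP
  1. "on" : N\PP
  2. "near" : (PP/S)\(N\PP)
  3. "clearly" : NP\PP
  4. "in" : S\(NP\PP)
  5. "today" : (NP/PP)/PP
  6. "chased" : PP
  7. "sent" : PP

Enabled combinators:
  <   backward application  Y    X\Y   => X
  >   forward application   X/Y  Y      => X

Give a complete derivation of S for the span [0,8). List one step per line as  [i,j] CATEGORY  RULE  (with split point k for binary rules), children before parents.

[0,8] S   >
  [0,5] S/NP   >
    [0,1] "river" : (S/NP)/PP
    [1,5] PP   >
      [1,3] PP/S   <
        [1,2] "on" : N\PP
        [2,3] "near" : (PP/S)\(N\PP)
      [3,5] S   <
        [3,4] "clearly" : NP\PP
        [4,5] "in" : S\(NP\PP)
  [5,8] NP   >
    [5,7] NP/PP   >
      [5,6] "today" : (NP/PP)/PP
      [6,7] "chased" : PP
    [7,8] "sent" : PP

[0,1] (S/NP)/PP  lex  "river"
[1,2] N\PP  lex  "on"
[2,3] (PP/S)\(N\PP)  lex  "near"
[1,3] PP/S  <  k=2
[3,4] NP\PP  lex  "clearly"
[4,5] S\(NP\PP)  lex  "in"
[3,5] S  <  k=4
[1,5] PP  >  k=3
[0,5] S/NP  >  k=1
[5,6] (NP/PP)/PP  lex  "today"
[6,7] PP  lex  "chased"
[5,7] NP/PP  >  k=6
[7,8] PP  lex  "sent"
[5,8] NP  >  k=7
[0,8] S  >  k=5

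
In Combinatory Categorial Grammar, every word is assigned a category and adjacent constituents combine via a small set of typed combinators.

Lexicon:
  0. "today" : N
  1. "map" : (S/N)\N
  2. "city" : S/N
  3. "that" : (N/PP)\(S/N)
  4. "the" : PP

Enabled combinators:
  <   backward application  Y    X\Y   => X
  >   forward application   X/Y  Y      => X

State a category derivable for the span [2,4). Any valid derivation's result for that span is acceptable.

[0,5] S   >
  [0,2] S/N   <
    [0,1] "today" : N
    [1,2] "map" : (S/N)\N
  [2,5] N   >
    [2,4] N/PP   <
      [2,3] "city" : S/N
      [3,4] "that" : (N/PP)\(S/N)
    [4,5] "the" : PP

N/PP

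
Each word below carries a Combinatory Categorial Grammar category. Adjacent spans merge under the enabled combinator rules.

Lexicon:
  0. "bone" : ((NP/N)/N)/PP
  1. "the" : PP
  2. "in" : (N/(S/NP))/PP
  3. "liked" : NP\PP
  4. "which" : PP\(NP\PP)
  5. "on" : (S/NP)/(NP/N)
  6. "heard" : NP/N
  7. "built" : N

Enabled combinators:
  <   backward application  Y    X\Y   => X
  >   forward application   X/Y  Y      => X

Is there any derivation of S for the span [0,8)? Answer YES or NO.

NO

((NP/N)/N)/PP PP (N/(S/NP))/PP NP\PP PP\(NP\PP) (S/NP)/(NP/N) NP/N N
CKY chart[0,8] = {NP}; S ∉ chart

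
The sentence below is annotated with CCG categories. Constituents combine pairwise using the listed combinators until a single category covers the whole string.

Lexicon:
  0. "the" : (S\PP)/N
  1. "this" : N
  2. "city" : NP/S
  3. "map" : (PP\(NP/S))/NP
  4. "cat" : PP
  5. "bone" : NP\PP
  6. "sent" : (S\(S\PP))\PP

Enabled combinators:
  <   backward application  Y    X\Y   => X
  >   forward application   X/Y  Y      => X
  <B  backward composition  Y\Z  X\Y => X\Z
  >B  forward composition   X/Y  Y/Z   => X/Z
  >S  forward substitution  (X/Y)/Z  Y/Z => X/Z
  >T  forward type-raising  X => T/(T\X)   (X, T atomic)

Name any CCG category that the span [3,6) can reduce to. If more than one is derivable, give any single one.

PP\(NP/S)

[0,7] S   <
  [0,2] S\PP   >
    [0,1] "the" : (S\PP)/N
    [1,2] "this" : N
  [2,7] S\(S\PP)   <
    [2,6] PP   <
      [2,3] "city" : NP/S
      [3,6] PP\(NP/S)   >
        [3,4] "map" : (PP\(NP/S))/NP
        [4,6] NP   <
          [4,5] "cat" : PP
          [5,6] "bone" : NP\PP
    [6,7] "sent" : (S\(S\PP))\PP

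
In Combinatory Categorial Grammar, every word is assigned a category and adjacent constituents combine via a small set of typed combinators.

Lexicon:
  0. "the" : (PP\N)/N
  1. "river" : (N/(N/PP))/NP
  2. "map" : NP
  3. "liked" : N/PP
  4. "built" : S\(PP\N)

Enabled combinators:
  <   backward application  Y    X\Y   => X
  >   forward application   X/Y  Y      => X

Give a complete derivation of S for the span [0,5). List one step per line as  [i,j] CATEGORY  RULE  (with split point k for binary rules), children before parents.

[0,5] S   <
  [0,4] PP\N   >
    [0,1] "the" : (PP\N)/N
    [1,4] N   >
      [1,3] N/(N/PP)   >
        [1,2] "river" : (N/(N/PP))/NP
        [2,3] "map" : NP
      [3,4] "liked" : N/PP
  [4,5] "built" : S\(PP\N)

[0,1] (PP\N)/N  lex  "the"
[1,2] (N/(N/PP))/NP  lex  "river"
[2,3] NP  lex  "map"
[1,3] N/(N/PP)  >  k=2
[3,4] N/PP  lex  "liked"
[1,4] N  >  k=3
[0,4] PP\N  >  k=1
[4,5] S\(PP\N)  lex  "built"
[0,5] S  <  k=4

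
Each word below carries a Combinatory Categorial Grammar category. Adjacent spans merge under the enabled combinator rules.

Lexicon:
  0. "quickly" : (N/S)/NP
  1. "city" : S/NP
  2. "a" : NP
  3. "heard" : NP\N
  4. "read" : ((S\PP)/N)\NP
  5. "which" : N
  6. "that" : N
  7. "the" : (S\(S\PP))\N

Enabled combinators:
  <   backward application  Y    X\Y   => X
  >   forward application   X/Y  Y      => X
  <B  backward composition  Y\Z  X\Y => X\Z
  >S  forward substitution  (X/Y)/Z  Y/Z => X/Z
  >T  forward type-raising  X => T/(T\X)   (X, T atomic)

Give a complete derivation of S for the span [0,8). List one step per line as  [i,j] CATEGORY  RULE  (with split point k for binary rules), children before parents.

[0,8] S   <
  [0,6] S\PP   >
    [0,5] (S\PP)/N   <
      [0,4] NP   <
        [0,3] N   >
          [0,2] N/NP   >S
            [0,1] "quickly" : (N/S)/NP
            [1,2] "city" : S/NP
          [2,3] "a" : NP
        [3,4] "heard" : NP\N
      [4,5] "read" : ((S\PP)/N)\NP
    [5,6] "which" : N
  [6,8] S\(S\PP)   <
    [6,7] "that" : N
    [7,8] "the" : (S\(S\PP))\N

[0,1] (N/S)/NP  lex  "quickly"
[1,2] S/NP  lex  "city"
[0,2] N/NP  >S  k=1
[2,3] NP  lex  "a"
[0,3] N  >  k=2
[3,4] NP\N  lex  "heard"
[0,4] NP  <  k=3
[4,5] ((S\PP)/N)\NP  lex  "read"
[0,5] (S\PP)/N  <  k=4
[5,6] N  lex  "which"
[0,6] S\PP  >  k=5
[6,7] N  lex  "that"
[7,8] (S\(S\PP))\N  lex  "the"
[6,8] S\(S\PP)  <  k=7
[0,8] S  <  k=6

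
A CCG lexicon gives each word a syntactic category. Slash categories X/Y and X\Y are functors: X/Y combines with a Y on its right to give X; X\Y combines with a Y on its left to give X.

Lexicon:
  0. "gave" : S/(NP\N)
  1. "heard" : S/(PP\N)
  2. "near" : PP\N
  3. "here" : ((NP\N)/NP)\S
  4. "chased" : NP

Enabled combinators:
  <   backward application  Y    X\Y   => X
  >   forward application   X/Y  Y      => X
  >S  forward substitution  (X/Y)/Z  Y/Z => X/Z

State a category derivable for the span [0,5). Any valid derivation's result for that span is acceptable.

[0,5] S   >
  [0,1] "gave" : S/(NP\N)
  [1,5] NP\N   >
    [1,4] (NP\N)/NP   <
      [1,3] S   >
        [1,2] "heard" : S/(PP\N)
        [2,3] "near" : PP\N
      [3,4] "here" : ((NP\N)/NP)\S
    [4,5] "chased" : NP

S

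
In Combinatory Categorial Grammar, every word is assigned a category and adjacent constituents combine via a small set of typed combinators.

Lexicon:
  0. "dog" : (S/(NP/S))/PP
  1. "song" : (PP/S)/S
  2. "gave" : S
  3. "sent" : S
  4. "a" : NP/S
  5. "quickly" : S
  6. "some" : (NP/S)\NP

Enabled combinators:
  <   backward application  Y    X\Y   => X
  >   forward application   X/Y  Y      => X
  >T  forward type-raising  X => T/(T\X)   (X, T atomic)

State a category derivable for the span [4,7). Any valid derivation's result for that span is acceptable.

[0,7] S   >
  [0,4] S/(NP/S)   >
    [0,1] "dog" : (S/(NP/S))/PP
    [1,4] PP   >
      [1,3] PP/S   >
        [1,2] "song" : (PP/S)/S
        [2,3] "gave" : S
      [3,4] "sent" : S
  [4,7] NP/S   <
    [4,6] NP   >
      [4,5] "a" : NP/S
      [5,6] "quickly" : S
    [6,7] "some" : (NP/S)\NP

NP/S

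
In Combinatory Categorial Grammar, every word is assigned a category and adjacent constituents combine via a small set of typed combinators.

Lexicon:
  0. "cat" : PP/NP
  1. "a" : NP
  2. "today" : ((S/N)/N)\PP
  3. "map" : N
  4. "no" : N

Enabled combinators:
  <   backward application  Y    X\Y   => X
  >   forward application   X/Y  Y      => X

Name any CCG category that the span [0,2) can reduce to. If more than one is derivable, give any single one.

[0,5] S   >
  [0,4] S/N   >
    [0,3] (S/N)/N   <
      [0,2] PP   >
        [0,1] "cat" : PP/NP
        [1,2] "a" : NP
      [2,3] "today" : ((S/N)/N)\PP
    [3,4] "map" : N
  [4,5] "no" : N

PP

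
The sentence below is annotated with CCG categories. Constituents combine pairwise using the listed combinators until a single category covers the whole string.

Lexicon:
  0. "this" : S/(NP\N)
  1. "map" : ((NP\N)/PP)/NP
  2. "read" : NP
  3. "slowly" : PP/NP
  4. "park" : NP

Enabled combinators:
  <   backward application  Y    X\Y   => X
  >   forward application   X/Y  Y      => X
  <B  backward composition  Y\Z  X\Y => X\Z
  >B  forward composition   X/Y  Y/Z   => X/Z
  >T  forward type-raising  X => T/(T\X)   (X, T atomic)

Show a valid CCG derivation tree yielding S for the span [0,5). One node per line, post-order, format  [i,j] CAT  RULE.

[0,5] S   >
  [0,1] "this" : S/(NP\N)
  [1,5] NP\N   >
    [1,3] (NP\N)/PP   >
      [1,2] "map" : ((NP\N)/PP)/NP
      [2,3] "read" : NP
    [3,5] PP   >
      [3,4] "slowly" : PP/NP
      [4,5] "park" : NP

[0,1] S/(NP\N)  lex  "this"
[1,2] ((NP\N)/PP)/NP  lex  "map"
[2,3] NP  lex  "read"
[1,3] (NP\N)/PP  >  k=2
[3,4] PP/NP  lex  "slowly"
[4,5] NP  lex  "park"
[3,5] PP  >  k=4
[1,5] NP\N  >  k=3
[0,5] S  >  k=1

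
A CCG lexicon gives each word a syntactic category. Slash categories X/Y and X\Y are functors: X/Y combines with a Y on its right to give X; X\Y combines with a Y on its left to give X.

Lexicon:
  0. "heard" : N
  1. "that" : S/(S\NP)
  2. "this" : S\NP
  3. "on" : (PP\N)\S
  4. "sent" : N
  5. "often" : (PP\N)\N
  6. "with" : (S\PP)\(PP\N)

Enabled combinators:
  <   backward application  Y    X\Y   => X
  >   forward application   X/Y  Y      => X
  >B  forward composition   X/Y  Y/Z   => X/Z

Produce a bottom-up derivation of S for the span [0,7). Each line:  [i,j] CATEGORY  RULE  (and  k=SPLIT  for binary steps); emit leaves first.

[0,1] N  lex  "heard"
[1,2] S/(S\NP)  lex  "that"
[2,3] S\NP  lex  "this"
[1,3] S  >  k=2
[3,4] (PP\N)\S  lex  "on"
[1,4] PP\N  <  k=3
[0,4] PP  <  k=1
[4,5] N  lex  "sent"
[5,6] (PP\N)\N  lex  "often"
[4,6] PP\N  <  k=5
[6,7] (S\PP)\(PP\N)  lex  "with"
[4,7] S\PP  <  k=6
[0,7] S  <  k=4

[0,7] S   <
  [0,4] PP   <
    [0,1] "heard" : N
    [1,4] PP\N   <
      [1,3] S   >
        [1,2] "that" : S/(S\NP)
        [2,3] "this" : S\NP
      [3,4] "on" : (PP\N)\S
  [4,7] S\PP   <
    [4,6] PP\N   <
      [4,5] "sent" : N
      [5,6] "often" : (PP\N)\N
    [6,7] "with" : (S\PP)\(PP\N)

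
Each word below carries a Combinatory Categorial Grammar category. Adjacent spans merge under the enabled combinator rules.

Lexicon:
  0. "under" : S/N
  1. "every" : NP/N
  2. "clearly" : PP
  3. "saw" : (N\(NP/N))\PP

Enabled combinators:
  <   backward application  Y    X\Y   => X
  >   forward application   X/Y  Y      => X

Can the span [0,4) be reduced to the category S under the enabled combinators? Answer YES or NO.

[0,4] S   >
  [0,1] "under" : S/N
  [1,4] N   <
    [1,2] "every" : NP/N
    [2,4] N\(NP/N)   <
      [2,3] "clearly" : PP
      [3,4] "saw" : (N\(NP/N))\PP

YES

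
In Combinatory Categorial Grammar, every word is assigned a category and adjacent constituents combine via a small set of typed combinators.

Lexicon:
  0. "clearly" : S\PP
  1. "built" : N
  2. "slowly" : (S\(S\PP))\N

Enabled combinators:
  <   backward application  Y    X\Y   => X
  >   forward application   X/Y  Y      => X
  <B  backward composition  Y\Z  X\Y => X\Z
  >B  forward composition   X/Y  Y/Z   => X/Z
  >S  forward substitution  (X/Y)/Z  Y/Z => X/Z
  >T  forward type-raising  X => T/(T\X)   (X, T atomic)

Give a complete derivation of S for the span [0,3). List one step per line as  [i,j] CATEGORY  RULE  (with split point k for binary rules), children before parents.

[0,1] S\PP  lex  "clearly"
[1,2] N  lex  "built"
[2,3] (S\(S\PP))\N  lex  "slowly"
[1,3] S\(S\PP)  <  k=2
[0,3] S  <  k=1

[0,3] S   <
  [0,1] "clearly" : S\PP
  [1,3] S\(S\PP)   <
    [1,2] "built" : N
    [2,3] "slowly" : (S\(S\PP))\N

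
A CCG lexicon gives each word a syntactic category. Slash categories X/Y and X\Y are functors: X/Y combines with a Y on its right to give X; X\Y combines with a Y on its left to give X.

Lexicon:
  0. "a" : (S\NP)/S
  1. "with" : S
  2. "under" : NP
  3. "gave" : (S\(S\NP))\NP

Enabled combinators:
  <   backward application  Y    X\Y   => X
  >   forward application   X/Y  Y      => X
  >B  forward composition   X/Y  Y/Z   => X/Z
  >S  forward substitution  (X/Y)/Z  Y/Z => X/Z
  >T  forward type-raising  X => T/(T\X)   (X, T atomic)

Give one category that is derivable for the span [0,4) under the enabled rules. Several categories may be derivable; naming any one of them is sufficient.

S

[0,4] S   <
  [0,2] S\NP   >
    [0,1] "a" : (S\NP)/S
    [1,2] "with" : S
  [2,4] S\(S\NP)   <
    [2,3] "under" : NP
    [3,4] "gave" : (S\(S\NP))\NP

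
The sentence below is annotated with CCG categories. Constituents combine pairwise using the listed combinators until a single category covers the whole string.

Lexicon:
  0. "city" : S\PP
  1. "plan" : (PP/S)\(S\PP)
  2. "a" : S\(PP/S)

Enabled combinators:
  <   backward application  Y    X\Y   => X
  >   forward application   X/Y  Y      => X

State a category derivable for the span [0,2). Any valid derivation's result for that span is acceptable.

PP/S

[0,3] S   <
  [0,2] PP/S   <
    [0,1] "city" : S\PP
    [1,2] "plan" : (PP/S)\(S\PP)
  [2,3] "a" : S\(PP/S)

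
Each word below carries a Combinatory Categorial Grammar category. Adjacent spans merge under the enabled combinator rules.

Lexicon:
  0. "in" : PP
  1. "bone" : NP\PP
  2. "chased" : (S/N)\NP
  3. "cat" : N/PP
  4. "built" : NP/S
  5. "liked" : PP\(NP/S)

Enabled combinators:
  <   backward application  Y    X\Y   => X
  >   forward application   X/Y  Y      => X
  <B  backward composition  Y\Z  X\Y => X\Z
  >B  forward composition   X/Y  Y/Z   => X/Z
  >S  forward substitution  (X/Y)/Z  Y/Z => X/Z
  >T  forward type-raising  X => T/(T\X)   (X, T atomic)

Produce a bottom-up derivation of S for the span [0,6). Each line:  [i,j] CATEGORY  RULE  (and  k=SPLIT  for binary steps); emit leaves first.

[0,1] PP  lex  "in"
[0,1] NP/(NP\PP)  >T
[1,2] NP\PP  lex  "bone"
[0,2] NP  >  k=1
[2,3] (S/N)\NP  lex  "chased"
[0,3] S/N  <  k=2
[3,4] N/PP  lex  "cat"
[4,5] NP/S  lex  "built"
[5,6] PP\(NP/S)  lex  "liked"
[4,6] PP  <  k=5
[3,6] N  >  k=4
[0,6] S  >  k=3

[0,6] S   >
  [0,3] S/N   <
    [0,2] NP   >
      [0,1] NP/(NP\PP)   >T
        [0,1] "in" : PP
      [1,2] "bone" : NP\PP
    [2,3] "chased" : (S/N)\NP
  [3,6] N   >
    [3,4] "cat" : N/PP
    [4,6] PP   <
      [4,5] "built" : NP/S
      [5,6] "liked" : PP\(NP/S)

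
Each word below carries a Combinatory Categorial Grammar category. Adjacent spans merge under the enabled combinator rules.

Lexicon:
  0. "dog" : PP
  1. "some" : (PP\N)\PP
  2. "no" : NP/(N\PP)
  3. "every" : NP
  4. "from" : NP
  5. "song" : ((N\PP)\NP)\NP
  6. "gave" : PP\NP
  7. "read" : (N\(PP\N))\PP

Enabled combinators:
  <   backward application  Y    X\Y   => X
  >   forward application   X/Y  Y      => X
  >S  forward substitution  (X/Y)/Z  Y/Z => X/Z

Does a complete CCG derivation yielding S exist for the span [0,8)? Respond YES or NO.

PP (PP\N)\PP NP/(N\PP) NP NP ((N\PP)\NP)\NP PP\NP (N\(PP\N))\PP
CKY chart[0,8] = {N}; S ∉ chart

NO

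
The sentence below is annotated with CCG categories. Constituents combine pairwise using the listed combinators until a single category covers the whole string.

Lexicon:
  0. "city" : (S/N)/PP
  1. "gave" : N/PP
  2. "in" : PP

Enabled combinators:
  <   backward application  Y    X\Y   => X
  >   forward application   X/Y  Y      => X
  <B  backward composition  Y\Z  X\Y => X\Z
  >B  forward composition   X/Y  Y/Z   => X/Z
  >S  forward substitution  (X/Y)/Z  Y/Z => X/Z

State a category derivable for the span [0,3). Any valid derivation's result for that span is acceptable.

S

[0,3] S   >
  [0,2] S/PP   >S
    [0,1] "city" : (S/N)/PP
    [1,2] "gave" : N/PP
  [2,3] "in" : PP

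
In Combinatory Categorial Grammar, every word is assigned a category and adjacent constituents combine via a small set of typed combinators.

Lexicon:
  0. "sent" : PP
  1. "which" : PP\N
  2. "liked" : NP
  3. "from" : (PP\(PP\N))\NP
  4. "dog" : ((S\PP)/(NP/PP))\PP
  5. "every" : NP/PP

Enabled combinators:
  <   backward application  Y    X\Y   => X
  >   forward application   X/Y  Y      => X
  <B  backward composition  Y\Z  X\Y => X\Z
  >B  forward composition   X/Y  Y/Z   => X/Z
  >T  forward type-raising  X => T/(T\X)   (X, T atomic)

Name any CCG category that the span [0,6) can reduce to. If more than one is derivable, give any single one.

S

[0,6] S   <
  [0,1] "sent" : PP
  [1,6] S\PP   >
    [1,5] (S\PP)/(NP/PP)   <
      [1,4] PP   <
        [1,2] "which" : PP\N
        [2,4] PP\(PP\N)   <
          [2,3] "liked" : NP
          [3,4] "from" : (PP\(PP\N))\NP
      [4,5] "dog" : ((S\PP)/(NP/PP))\PP
    [5,6] "every" : NP/PP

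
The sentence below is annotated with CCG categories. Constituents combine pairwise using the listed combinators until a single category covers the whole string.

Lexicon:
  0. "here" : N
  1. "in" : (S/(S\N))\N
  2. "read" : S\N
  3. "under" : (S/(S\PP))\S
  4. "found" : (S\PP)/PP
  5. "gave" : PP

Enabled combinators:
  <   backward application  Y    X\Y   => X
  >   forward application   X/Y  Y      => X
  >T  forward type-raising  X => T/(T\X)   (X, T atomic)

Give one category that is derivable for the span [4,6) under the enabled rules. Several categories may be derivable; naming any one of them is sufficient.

[0,6] S   >
  [0,4] S/(S\PP)   <
    [0,3] S   >
      [0,2] S/(S\N)   <
        [0,1] "here" : N
        [1,2] "in" : (S/(S\N))\N
      [2,3] "read" : S\N
    [3,4] "under" : (S/(S\PP))\S
  [4,6] S\PP   >
    [4,5] "found" : (S\PP)/PP
    [5,6] "gave" : PP

S\PP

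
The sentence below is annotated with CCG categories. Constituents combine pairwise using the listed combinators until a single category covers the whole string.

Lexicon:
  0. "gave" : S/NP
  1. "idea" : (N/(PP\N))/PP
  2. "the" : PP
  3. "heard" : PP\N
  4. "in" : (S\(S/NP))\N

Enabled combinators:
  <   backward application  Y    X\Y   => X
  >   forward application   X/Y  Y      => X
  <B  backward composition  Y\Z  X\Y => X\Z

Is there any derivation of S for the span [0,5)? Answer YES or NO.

YES

[0,5] S   <
  [0,1] "gave" : S/NP
  [1,5] S\(S/NP)   <
    [1,4] N   >
      [1,3] N/(PP\N)   >
        [1,2] "idea" : (N/(PP\N))/PP
        [2,3] "the" : PP
      [3,4] "heard" : PP\N
    [4,5] "in" : (S\(S/NP))\N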